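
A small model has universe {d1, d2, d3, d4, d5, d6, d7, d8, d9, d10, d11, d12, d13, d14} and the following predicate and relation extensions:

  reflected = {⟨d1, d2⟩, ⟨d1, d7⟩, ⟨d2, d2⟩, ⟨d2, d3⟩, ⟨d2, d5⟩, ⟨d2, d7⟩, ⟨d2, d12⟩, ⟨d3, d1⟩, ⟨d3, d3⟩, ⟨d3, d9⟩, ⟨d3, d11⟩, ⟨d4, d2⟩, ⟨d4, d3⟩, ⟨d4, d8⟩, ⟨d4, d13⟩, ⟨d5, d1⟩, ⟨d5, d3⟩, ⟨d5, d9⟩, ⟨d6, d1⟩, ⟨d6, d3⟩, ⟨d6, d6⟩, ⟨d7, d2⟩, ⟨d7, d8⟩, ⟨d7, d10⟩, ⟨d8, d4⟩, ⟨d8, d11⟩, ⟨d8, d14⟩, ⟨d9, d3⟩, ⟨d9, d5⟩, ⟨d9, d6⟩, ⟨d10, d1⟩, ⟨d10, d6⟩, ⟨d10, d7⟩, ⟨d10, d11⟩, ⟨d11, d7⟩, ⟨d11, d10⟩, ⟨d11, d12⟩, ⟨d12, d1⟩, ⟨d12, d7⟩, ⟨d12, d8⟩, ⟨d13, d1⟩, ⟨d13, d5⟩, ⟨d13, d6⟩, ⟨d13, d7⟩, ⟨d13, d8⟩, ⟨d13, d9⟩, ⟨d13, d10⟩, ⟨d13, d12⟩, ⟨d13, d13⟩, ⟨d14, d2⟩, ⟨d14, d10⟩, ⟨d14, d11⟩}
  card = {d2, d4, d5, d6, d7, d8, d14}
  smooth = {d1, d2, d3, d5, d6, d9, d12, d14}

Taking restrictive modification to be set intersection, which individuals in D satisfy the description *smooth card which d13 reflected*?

⟦which d13 reflected⟧ = {x : ⟨d13, x⟩ ∈ ⟦reflected⟧} = {d1, d5, d6, d7, d8, d9, d10, d12, d13}
⟦card⟧ = {d2, d4, d5, d6, d7, d8, d14}
… ∩ ⟦which d13 reflected⟧ = {d2, d4, d5, d6, d7, d8, d14} ∩ {d1, d5, d6, d7, d8, d9, d10, d12, d13} = {d5, d6, d7, d8}
… ∩ ⟦smooth⟧ = {d5, d6, d7, d8} ∩ {d1, d2, d3, d5, d6, d9, d12, d14} = {d5, d6}
So ⟦smooth card which d13 reflected⟧ = {d5, d6}.

{d5, d6}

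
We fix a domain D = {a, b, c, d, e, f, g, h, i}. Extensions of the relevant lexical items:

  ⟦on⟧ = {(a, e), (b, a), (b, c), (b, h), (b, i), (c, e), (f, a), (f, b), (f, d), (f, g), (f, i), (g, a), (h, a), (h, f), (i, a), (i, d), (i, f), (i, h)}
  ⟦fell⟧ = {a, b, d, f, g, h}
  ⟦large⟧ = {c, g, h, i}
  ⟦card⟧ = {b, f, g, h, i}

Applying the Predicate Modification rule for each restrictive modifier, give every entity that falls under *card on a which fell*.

⟦on a⟧ = {x : ⟨x, a⟩ ∈ ⟦on⟧} = {b, f, g, h, i}
⟦which fell⟧ = ⟦fell⟧ = {a, b, d, f, g, h}
⟦card⟧ = {b, f, g, h, i}
… ∩ ⟦on a⟧ = {b, f, g, h, i} ∩ {b, f, g, h, i} = {b, f, g, h, i}
… ∩ ⟦which fell⟧ = {b, f, g, h, i} ∩ {a, b, d, f, g, h} = {b, f, g, h}
So ⟦card on a which fell⟧ = {b, f, g, h}.

{b, f, g, h}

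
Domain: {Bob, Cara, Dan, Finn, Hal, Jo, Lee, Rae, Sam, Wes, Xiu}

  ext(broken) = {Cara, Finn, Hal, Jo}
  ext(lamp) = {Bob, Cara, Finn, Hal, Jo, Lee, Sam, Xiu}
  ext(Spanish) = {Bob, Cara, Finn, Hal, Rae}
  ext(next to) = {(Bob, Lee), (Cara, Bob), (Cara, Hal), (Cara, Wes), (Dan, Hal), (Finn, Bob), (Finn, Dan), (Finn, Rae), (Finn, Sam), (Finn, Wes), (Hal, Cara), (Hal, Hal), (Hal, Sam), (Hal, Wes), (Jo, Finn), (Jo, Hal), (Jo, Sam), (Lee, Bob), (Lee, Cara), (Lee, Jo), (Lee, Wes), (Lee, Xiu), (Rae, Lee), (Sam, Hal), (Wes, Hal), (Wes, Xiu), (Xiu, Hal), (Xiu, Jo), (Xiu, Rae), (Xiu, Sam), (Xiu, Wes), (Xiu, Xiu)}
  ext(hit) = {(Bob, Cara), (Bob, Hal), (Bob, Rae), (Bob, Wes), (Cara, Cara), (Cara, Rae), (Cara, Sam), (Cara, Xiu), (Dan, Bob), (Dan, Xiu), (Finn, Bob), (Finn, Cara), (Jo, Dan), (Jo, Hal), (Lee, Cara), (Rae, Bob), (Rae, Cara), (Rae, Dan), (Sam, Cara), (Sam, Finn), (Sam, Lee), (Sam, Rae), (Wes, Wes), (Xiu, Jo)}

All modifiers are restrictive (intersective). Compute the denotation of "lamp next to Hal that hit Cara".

⟦next to Hal⟧ = {x : ⟨x, Hal⟩ ∈ ⟦next to⟧} = {Cara, Dan, Hal, Jo, Sam, Wes, Xiu}
⟦that hit Cara⟧ = {x : ⟨x, Cara⟩ ∈ ⟦hit⟧} = {Bob, Cara, Finn, Lee, Rae, Sam}
⟦lamp⟧ = {Bob, Cara, Finn, Hal, Jo, Lee, Sam, Xiu}
… ∩ ⟦next to Hal⟧ = {Bob, Cara, Finn, Hal, Jo, Lee, Sam, Xiu} ∩ {Cara, Dan, Hal, Jo, Sam, Wes, Xiu} = {Cara, Hal, Jo, Sam, Xiu}
… ∩ ⟦that hit Cara⟧ = {Cara, Hal, Jo, Sam, Xiu} ∩ {Bob, Cara, Finn, Lee, Rae, Sam} = {Cara, Sam}
So ⟦lamp next to Hal that hit Cara⟧ = {Cara, Sam}.

{Cara, Sam}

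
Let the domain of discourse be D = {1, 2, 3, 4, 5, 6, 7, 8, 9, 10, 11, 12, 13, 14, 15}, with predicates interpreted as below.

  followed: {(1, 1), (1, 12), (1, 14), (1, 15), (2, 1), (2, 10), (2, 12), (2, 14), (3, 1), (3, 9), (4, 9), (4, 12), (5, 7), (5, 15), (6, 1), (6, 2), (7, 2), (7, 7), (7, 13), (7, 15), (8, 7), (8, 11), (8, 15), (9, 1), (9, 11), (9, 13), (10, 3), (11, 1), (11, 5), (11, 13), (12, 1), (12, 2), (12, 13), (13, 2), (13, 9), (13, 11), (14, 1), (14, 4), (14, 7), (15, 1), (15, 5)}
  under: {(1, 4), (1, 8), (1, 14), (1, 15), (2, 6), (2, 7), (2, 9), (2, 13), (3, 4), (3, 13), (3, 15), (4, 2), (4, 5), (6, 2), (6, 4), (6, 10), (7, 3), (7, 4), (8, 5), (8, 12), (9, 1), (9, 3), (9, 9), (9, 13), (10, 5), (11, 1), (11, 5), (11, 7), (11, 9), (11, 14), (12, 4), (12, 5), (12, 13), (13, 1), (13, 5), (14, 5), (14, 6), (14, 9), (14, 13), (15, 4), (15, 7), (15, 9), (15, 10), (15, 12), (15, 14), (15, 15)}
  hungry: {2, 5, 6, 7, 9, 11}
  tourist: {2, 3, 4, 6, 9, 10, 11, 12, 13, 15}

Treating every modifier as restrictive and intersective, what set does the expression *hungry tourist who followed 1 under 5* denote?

{11}

⟦who followed 1⟧ = {x : ⟨x, 1⟩ ∈ ⟦followed⟧} = {1, 2, 3, 6, 9, 11, 12, 14, 15}
⟦under 5⟧ = {x : ⟨x, 5⟩ ∈ ⟦under⟧} = {4, 8, 10, 11, 12, 13, 14}
⟦tourist⟧ = {2, 3, 4, 6, 9, 10, 11, 12, 13, 15}
… ∩ ⟦who followed 1⟧ = {2, 3, 4, 6, 9, 10, 11, 12, 13, 15} ∩ {1, 2, 3, 6, 9, 11, 12, 14, 15} = {2, 3, 6, 9, 11, 12, 15}
… ∩ ⟦under 5⟧ = {2, 3, 6, 9, 11, 12, 15} ∩ {4, 8, 10, 11, 12, 13, 14} = {11, 12}
… ∩ ⟦hungry⟧ = {11, 12} ∩ {2, 5, 6, 7, 9, 11} = {11}
So ⟦hungry tourist who followed 1 under 5⟧ = {11}.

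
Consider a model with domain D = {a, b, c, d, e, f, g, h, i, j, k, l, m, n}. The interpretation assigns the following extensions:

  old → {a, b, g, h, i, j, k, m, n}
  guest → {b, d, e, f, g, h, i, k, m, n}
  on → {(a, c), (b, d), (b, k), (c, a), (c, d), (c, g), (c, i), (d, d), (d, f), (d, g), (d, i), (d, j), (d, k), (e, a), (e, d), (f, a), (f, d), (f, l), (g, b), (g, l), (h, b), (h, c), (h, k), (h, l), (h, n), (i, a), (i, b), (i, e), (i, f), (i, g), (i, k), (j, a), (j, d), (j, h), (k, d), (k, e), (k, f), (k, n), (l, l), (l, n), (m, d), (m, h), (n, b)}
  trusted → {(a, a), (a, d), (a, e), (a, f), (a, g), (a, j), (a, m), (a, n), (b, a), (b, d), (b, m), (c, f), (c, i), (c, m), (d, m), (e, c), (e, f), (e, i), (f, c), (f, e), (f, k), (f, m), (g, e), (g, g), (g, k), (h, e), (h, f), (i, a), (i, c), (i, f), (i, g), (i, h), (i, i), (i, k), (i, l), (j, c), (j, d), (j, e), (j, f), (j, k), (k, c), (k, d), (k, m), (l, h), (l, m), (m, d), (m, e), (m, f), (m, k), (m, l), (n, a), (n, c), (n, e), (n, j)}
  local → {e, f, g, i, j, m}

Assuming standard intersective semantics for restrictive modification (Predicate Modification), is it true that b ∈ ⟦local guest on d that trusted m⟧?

⟦on d⟧ = {x : ⟨x, d⟩ ∈ ⟦on⟧} = {b, c, d, e, f, j, k, m}
⟦that trusted m⟧ = {x : ⟨x, m⟩ ∈ ⟦trusted⟧} = {a, b, c, d, f, k, l}
⟦guest⟧ = {b, d, e, f, g, h, i, k, m, n}
… ∩ ⟦on d⟧ = {b, d, e, f, g, h, i, k, m, n} ∩ {b, c, d, e, f, j, k, m} = {b, d, e, f, k, m}
… ∩ ⟦that trusted m⟧ = {b, d, e, f, k, m} ∩ {a, b, c, d, f, k, l} = {b, d, f, k}
… ∩ ⟦local⟧ = {b, d, f, k} ∩ {e, f, g, i, j, m} = {f}
⟦local guest on d that trusted m⟧ = {f}; b ∉ this set.

no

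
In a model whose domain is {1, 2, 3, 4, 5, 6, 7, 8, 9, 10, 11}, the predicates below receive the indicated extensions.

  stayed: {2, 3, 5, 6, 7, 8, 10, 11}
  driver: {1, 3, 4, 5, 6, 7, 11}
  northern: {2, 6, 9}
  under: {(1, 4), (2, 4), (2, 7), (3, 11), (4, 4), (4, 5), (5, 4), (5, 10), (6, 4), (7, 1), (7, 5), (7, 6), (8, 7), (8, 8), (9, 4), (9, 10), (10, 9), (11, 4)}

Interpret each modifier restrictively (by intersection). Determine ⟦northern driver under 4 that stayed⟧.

{6}

⟦under 4⟧ = {x : ⟨x, 4⟩ ∈ ⟦under⟧} = {1, 2, 4, 5, 6, 9, 11}
⟦that stayed⟧ = ⟦stayed⟧ = {2, 3, 5, 6, 7, 8, 10, 11}
⟦driver⟧ = {1, 3, 4, 5, 6, 7, 11}
… ∩ ⟦under 4⟧ = {1, 3, 4, 5, 6, 7, 11} ∩ {1, 2, 4, 5, 6, 9, 11} = {1, 4, 5, 6, 11}
… ∩ ⟦that stayed⟧ = {1, 4, 5, 6, 11} ∩ {2, 3, 5, 6, 7, 8, 10, 11} = {5, 6, 11}
… ∩ ⟦northern⟧ = {5, 6, 11} ∩ {2, 6, 9} = {6}
So ⟦northern driver under 4 that stayed⟧ = {6}.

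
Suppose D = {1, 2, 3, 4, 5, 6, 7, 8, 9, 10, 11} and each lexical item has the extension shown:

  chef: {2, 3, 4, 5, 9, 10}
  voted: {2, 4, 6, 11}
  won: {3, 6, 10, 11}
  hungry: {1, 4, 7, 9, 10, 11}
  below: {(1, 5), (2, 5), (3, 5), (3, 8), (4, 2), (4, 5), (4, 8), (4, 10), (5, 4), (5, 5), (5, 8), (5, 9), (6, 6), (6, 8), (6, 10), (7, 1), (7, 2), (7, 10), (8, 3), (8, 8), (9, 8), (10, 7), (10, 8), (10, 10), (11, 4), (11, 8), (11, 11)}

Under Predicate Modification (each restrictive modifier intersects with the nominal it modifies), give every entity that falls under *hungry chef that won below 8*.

{10}

⟦that won⟧ = ⟦won⟧ = {3, 6, 10, 11}
⟦below 8⟧ = {x : ⟨x, 8⟩ ∈ ⟦below⟧} = {3, 4, 5, 6, 8, 9, 10, 11}
⟦chef⟧ = {2, 3, 4, 5, 9, 10}
… ∩ ⟦that won⟧ = {2, 3, 4, 5, 9, 10} ∩ {3, 6, 10, 11} = {3, 10}
… ∩ ⟦below 8⟧ = {3, 10} ∩ {3, 4, 5, 6, 8, 9, 10, 11} = {3, 10}
… ∩ ⟦hungry⟧ = {3, 10} ∩ {1, 4, 7, 9, 10, 11} = {10}
So ⟦hungry chef that won below 8⟧ = {10}.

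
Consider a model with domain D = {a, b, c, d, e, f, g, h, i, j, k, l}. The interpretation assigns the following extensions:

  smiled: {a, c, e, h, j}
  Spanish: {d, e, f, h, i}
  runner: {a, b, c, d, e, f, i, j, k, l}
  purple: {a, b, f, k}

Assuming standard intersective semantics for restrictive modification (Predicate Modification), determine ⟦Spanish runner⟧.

⟦runner⟧ = {a, b, c, d, e, f, i, j, k, l}
… ∩ ⟦Spanish⟧ = {a, b, c, d, e, f, i, j, k, l} ∩ {d, e, f, h, i} = {d, e, f, i}
So ⟦Spanish runner⟧ = {d, e, f, i}.

{d, e, f, i}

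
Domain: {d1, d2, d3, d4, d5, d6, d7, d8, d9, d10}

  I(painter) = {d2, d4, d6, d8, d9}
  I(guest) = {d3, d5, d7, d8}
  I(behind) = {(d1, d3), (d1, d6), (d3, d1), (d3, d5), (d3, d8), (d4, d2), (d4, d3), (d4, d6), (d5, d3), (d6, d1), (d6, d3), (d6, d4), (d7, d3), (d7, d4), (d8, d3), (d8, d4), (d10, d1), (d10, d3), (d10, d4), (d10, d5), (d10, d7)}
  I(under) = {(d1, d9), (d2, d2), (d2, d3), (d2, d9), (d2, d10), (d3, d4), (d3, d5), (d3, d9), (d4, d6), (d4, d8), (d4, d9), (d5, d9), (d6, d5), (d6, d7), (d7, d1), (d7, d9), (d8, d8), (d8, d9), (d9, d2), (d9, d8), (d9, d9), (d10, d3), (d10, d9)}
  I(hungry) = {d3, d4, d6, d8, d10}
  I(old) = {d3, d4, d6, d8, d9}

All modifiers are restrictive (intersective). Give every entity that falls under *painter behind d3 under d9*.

{d4, d8}

⟦behind d3⟧ = {x : ⟨x, d3⟩ ∈ ⟦behind⟧} = {d1, d4, d5, d6, d7, d8, d10}
⟦under d9⟧ = {x : ⟨x, d9⟩ ∈ ⟦under⟧} = {d1, d2, d3, d4, d5, d7, d8, d9, d10}
⟦painter⟧ = {d2, d4, d6, d8, d9}
… ∩ ⟦behind d3⟧ = {d2, d4, d6, d8, d9} ∩ {d1, d4, d5, d6, d7, d8, d10} = {d4, d6, d8}
… ∩ ⟦under d9⟧ = {d4, d6, d8} ∩ {d1, d2, d3, d4, d5, d7, d8, d9, d10} = {d4, d8}
So ⟦painter behind d3 under d9⟧ = {d4, d8}.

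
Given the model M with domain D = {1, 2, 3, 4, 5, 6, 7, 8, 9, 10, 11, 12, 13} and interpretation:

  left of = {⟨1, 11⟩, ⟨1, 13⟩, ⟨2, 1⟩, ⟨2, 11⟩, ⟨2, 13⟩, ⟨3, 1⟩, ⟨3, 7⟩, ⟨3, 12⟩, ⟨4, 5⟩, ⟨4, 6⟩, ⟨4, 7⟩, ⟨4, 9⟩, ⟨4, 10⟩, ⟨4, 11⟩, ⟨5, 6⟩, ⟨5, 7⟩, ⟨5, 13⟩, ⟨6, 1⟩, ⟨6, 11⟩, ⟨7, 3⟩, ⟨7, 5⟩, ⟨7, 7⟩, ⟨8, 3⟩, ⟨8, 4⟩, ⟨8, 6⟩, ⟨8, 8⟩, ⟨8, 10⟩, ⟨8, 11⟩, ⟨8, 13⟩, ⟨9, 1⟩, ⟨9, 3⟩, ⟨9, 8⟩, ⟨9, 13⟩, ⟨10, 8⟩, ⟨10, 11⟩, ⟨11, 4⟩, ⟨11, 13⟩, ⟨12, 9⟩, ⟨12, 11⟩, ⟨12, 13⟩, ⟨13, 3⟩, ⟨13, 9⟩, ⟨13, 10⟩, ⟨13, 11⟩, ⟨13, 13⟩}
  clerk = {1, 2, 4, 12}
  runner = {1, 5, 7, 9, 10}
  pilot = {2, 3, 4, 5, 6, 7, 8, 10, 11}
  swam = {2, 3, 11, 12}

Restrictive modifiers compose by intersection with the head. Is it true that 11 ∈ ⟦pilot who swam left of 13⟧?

yes

⟦who swam⟧ = ⟦swam⟧ = {2, 3, 11, 12}
⟦left of 13⟧ = {x : ⟨x, 13⟩ ∈ ⟦left of⟧} = {1, 2, 5, 8, 9, 11, 12, 13}
⟦pilot⟧ = {2, 3, 4, 5, 6, 7, 8, 10, 11}
… ∩ ⟦who swam⟧ = {2, 3, 4, 5, 6, 7, 8, 10, 11} ∩ {2, 3, 11, 12} = {2, 3, 11}
… ∩ ⟦left of 13⟧ = {2, 3, 11} ∩ {1, 2, 5, 8, 9, 11, 12, 13} = {2, 11}
⟦pilot who swam left of 13⟧ = {2, 11}; 11 ∈ this set.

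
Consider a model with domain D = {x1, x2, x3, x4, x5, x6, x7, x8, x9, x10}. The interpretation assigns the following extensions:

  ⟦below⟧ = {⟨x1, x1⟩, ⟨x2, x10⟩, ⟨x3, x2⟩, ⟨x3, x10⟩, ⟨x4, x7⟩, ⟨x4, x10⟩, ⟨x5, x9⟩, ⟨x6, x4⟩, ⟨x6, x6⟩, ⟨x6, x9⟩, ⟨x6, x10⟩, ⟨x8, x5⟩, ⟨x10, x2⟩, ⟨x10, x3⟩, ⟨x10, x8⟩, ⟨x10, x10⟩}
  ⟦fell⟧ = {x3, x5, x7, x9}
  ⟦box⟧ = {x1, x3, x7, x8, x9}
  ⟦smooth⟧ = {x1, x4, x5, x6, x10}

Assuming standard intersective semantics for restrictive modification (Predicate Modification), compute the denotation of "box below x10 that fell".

⟦below x10⟧ = {x : ⟨x, x10⟩ ∈ ⟦below⟧} = {x2, x3, x4, x6, x10}
⟦that fell⟧ = ⟦fell⟧ = {x3, x5, x7, x9}
⟦box⟧ = {x1, x3, x7, x8, x9}
… ∩ ⟦below x10⟧ = {x1, x3, x7, x8, x9} ∩ {x2, x3, x4, x6, x10} = {x3}
… ∩ ⟦that fell⟧ = {x3} ∩ {x3, x5, x7, x9} = {x3}
So ⟦box below x10 that fell⟧ = {x3}.

{x3}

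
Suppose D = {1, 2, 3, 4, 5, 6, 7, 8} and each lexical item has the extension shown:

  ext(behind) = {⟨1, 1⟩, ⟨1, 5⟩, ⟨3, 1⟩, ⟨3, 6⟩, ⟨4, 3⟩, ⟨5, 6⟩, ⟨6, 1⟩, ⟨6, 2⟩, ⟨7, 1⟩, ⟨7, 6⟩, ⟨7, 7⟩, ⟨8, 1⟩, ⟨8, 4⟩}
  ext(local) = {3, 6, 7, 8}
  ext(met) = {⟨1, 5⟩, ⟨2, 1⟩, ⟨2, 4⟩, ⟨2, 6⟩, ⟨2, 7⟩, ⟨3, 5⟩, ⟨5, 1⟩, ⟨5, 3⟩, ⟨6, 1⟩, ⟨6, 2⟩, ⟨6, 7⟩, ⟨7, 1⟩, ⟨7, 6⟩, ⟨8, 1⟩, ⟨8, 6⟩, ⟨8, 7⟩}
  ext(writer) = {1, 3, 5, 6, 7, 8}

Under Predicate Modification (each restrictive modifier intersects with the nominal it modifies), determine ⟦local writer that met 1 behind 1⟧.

{6, 7, 8}

⟦that met 1⟧ = {x : ⟨x, 1⟩ ∈ ⟦met⟧} = {2, 5, 6, 7, 8}
⟦behind 1⟧ = {x : ⟨x, 1⟩ ∈ ⟦behind⟧} = {1, 3, 6, 7, 8}
⟦writer⟧ = {1, 3, 5, 6, 7, 8}
… ∩ ⟦that met 1⟧ = {1, 3, 5, 6, 7, 8} ∩ {2, 5, 6, 7, 8} = {5, 6, 7, 8}
… ∩ ⟦behind 1⟧ = {5, 6, 7, 8} ∩ {1, 3, 6, 7, 8} = {6, 7, 8}
… ∩ ⟦local⟧ = {6, 7, 8} ∩ {3, 6, 7, 8} = {6, 7, 8}
So ⟦local writer that met 1 behind 1⟧ = {6, 7, 8}.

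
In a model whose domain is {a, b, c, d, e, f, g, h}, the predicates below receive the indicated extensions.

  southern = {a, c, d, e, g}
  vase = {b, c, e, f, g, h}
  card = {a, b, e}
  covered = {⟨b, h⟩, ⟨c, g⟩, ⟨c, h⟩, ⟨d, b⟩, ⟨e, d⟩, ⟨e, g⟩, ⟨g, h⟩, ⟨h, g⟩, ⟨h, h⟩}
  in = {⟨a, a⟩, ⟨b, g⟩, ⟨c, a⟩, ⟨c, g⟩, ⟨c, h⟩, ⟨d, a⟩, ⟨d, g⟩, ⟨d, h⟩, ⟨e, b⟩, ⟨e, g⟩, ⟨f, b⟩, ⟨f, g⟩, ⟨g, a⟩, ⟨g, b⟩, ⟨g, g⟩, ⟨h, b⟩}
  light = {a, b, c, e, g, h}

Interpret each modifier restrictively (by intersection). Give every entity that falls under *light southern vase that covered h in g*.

{c, g}

⟦that covered h⟧ = {x : ⟨x, h⟩ ∈ ⟦covered⟧} = {b, c, g, h}
⟦in g⟧ = {x : ⟨x, g⟩ ∈ ⟦in⟧} = {b, c, d, e, f, g}
⟦vase⟧ = {b, c, e, f, g, h}
… ∩ ⟦that covered h⟧ = {b, c, e, f, g, h} ∩ {b, c, g, h} = {b, c, g, h}
… ∩ ⟦in g⟧ = {b, c, g, h} ∩ {b, c, d, e, f, g} = {b, c, g}
… ∩ ⟦light⟧ = {b, c, g} ∩ {a, b, c, e, g, h} = {b, c, g}
… ∩ ⟦southern⟧ = {b, c, g} ∩ {a, c, d, e, g} = {c, g}
So ⟦light southern vase that covered h in g⟧ = {c, g}.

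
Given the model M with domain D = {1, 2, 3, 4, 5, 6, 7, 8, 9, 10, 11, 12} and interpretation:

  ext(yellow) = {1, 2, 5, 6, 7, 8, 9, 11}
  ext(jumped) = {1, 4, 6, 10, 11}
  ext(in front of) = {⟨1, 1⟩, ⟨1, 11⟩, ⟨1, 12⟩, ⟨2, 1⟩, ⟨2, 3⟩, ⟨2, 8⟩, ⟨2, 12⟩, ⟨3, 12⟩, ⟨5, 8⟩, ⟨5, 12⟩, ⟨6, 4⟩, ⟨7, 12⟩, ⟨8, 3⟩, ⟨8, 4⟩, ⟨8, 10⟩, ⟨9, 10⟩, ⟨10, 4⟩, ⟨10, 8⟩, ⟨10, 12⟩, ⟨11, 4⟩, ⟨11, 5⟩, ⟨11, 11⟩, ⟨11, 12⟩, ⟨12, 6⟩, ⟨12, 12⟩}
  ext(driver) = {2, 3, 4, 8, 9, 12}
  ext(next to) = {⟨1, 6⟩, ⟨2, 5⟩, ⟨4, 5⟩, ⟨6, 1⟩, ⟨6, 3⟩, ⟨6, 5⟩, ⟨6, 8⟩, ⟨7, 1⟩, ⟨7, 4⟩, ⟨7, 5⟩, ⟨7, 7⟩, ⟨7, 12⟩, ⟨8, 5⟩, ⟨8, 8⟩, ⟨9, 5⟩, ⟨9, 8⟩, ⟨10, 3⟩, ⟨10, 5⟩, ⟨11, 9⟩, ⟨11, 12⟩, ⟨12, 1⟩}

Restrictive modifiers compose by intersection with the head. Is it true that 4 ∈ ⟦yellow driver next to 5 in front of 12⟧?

⟦next to 5⟧ = {x : ⟨x, 5⟩ ∈ ⟦next to⟧} = {2, 4, 6, 7, 8, 9, 10}
⟦in front of 12⟧ = {x : ⟨x, 12⟩ ∈ ⟦in front of⟧} = {1, 2, 3, 5, 7, 10, 11, 12}
⟦driver⟧ = {2, 3, 4, 8, 9, 12}
… ∩ ⟦next to 5⟧ = {2, 3, 4, 8, 9, 12} ∩ {2, 4, 6, 7, 8, 9, 10} = {2, 4, 8, 9}
… ∩ ⟦in front of 12⟧ = {2, 4, 8, 9} ∩ {1, 2, 3, 5, 7, 10, 11, 12} = {2}
… ∩ ⟦yellow⟧ = {2} ∩ {1, 2, 5, 6, 7, 8, 9, 11} = {2}
⟦yellow driver next to 5 in front of 12⟧ = {2}; 4 ∉ this set.

no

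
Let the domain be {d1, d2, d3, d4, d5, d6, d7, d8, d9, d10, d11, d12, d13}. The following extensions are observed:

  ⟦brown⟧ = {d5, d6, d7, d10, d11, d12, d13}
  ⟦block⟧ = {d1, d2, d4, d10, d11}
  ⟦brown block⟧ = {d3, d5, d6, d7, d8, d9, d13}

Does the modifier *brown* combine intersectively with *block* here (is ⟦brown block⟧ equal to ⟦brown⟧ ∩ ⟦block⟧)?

⟦brown⟧ ∩ ⟦block⟧ = {d5, d6, d7, d10, d11, d12, d13} ∩ {d1, d2, d4, d10, d11} = {d10, d11}
Observed ⟦brown block⟧ = {d3, d5, d6, d7, d8, d9, d13}.
These differ, so the modifier is not intersective in this model.

no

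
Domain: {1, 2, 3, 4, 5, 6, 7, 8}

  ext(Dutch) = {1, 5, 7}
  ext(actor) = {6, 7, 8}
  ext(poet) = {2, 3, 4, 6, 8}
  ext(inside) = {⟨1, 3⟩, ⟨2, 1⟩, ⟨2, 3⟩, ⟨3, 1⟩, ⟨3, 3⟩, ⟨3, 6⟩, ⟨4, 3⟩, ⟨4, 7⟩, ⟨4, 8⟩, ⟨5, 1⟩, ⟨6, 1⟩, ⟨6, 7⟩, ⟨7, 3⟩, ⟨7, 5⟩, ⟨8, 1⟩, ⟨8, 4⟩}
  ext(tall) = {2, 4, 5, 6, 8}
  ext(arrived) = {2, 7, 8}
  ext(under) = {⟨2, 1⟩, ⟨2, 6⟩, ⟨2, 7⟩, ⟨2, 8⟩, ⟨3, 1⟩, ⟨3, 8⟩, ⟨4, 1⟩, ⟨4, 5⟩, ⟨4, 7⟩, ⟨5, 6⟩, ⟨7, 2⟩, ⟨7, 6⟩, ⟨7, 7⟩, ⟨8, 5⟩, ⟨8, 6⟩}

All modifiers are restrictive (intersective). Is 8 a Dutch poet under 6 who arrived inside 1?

no

⟦under 6⟧ = {x : ⟨x, 6⟩ ∈ ⟦under⟧} = {2, 5, 7, 8}
⟦who arrived⟧ = ⟦arrived⟧ = {2, 7, 8}
⟦inside 1⟧ = {x : ⟨x, 1⟩ ∈ ⟦inside⟧} = {2, 3, 5, 6, 8}
⟦poet⟧ = {2, 3, 4, 6, 8}
… ∩ ⟦under 6⟧ = {2, 3, 4, 6, 8} ∩ {2, 5, 7, 8} = {2, 8}
… ∩ ⟦who arrived⟧ = {2, 8} ∩ {2, 7, 8} = {2, 8}
… ∩ ⟦inside 1⟧ = {2, 8} ∩ {2, 3, 5, 6, 8} = {2, 8}
… ∩ ⟦Dutch⟧ = {2, 8} ∩ {1, 5, 7} = ∅
⟦Dutch poet under 6 who arrived inside 1⟧ = ∅; 8 ∉ this set.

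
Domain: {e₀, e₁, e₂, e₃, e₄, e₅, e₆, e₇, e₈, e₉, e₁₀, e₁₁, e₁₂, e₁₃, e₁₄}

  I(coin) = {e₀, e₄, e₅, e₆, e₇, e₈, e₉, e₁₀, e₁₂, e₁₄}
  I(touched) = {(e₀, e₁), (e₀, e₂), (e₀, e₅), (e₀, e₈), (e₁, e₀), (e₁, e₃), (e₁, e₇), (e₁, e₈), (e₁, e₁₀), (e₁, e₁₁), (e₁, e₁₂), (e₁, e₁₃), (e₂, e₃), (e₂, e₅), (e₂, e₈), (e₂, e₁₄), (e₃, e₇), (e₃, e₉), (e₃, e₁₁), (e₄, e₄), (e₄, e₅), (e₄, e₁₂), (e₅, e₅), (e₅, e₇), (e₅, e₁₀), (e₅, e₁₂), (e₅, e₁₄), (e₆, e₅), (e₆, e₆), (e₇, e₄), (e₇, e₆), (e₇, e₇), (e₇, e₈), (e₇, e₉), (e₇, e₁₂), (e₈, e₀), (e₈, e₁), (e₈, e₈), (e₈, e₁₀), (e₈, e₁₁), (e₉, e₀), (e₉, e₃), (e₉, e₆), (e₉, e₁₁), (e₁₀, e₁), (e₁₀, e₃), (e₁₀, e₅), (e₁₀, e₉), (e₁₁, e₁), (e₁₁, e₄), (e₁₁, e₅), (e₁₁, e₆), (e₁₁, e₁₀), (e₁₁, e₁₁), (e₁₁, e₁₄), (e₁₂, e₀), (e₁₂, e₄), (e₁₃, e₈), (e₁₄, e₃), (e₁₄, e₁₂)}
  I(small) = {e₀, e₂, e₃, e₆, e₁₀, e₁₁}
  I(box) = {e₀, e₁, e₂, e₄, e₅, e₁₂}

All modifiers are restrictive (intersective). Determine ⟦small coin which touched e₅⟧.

{e₀, e₆, e₁₀}

⟦which touched e₅⟧ = {x : ⟨x, e₅⟩ ∈ ⟦touched⟧} = {e₀, e₂, e₄, e₅, e₆, e₁₀, e₁₁}
⟦coin⟧ = {e₀, e₄, e₅, e₆, e₇, e₈, e₉, e₁₀, e₁₂, e₁₄}
… ∩ ⟦which touched e₅⟧ = {e₀, e₄, e₅, e₆, e₇, e₈, e₉, e₁₀, e₁₂, e₁₄} ∩ {e₀, e₂, e₄, e₅, e₆, e₁₀, e₁₁} = {e₀, e₄, e₅, e₆, e₁₀}
… ∩ ⟦small⟧ = {e₀, e₄, e₅, e₆, e₁₀} ∩ {e₀, e₂, e₃, e₆, e₁₀, e₁₁} = {e₀, e₆, e₁₀}
So ⟦small coin which touched e₅⟧ = {e₀, e₆, e₁₀}.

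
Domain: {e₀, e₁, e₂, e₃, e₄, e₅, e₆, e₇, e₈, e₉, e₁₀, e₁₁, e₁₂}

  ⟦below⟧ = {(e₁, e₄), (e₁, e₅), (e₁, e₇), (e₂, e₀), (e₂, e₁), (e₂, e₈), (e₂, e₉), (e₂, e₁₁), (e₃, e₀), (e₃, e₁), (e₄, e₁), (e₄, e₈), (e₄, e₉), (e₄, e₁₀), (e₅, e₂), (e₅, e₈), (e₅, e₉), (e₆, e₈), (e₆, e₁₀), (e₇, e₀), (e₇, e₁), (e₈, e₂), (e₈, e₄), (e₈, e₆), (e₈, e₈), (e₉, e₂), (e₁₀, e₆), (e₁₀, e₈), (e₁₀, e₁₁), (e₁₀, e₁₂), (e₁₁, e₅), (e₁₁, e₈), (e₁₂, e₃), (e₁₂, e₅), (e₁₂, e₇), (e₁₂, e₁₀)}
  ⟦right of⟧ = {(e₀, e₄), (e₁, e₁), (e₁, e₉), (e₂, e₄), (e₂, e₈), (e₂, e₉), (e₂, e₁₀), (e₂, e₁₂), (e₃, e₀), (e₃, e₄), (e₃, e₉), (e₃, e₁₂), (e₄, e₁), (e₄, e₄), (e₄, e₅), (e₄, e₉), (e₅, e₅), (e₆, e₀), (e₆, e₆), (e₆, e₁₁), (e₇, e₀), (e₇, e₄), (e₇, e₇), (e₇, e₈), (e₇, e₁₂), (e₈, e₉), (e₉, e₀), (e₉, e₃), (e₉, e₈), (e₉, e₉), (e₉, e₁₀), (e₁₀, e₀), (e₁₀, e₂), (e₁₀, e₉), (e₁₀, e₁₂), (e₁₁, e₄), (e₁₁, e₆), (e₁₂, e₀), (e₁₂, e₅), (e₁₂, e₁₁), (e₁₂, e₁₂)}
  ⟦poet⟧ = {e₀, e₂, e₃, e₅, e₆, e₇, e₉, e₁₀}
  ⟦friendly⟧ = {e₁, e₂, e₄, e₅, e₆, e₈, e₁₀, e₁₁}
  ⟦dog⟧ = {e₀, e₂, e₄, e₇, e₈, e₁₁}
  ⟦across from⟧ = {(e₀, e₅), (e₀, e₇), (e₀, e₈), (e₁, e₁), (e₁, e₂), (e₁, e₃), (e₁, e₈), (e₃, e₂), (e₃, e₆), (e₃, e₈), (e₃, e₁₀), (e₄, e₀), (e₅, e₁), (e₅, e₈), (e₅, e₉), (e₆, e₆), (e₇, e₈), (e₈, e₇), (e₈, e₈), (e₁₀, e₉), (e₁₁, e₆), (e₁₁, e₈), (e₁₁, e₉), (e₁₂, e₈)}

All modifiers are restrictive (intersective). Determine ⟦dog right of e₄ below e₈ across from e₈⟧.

{e₁₁}

⟦right of e₄⟧ = {x : ⟨x, e₄⟩ ∈ ⟦right of⟧} = {e₀, e₂, e₃, e₄, e₇, e₁₁}
⟦below e₈⟧ = {x : ⟨x, e₈⟩ ∈ ⟦below⟧} = {e₂, e₄, e₅, e₆, e₈, e₁₀, e₁₁}
⟦across from e₈⟧ = {x : ⟨x, e₈⟩ ∈ ⟦across from⟧} = {e₀, e₁, e₃, e₅, e₇, e₈, e₁₁, e₁₂}
⟦dog⟧ = {e₀, e₂, e₄, e₇, e₈, e₁₁}
… ∩ ⟦right of e₄⟧ = {e₀, e₂, e₄, e₇, e₈, e₁₁} ∩ {e₀, e₂, e₃, e₄, e₇, e₁₁} = {e₀, e₂, e₄, e₇, e₁₁}
… ∩ ⟦below e₈⟧ = {e₀, e₂, e₄, e₇, e₁₁} ∩ {e₂, e₄, e₅, e₆, e₈, e₁₀, e₁₁} = {e₂, e₄, e₁₁}
… ∩ ⟦across from e₈⟧ = {e₂, e₄, e₁₁} ∩ {e₀, e₁, e₃, e₅, e₇, e₈, e₁₁, e₁₂} = {e₁₁}
So ⟦dog right of e₄ below e₈ across from e₈⟧ = {e₁₁}.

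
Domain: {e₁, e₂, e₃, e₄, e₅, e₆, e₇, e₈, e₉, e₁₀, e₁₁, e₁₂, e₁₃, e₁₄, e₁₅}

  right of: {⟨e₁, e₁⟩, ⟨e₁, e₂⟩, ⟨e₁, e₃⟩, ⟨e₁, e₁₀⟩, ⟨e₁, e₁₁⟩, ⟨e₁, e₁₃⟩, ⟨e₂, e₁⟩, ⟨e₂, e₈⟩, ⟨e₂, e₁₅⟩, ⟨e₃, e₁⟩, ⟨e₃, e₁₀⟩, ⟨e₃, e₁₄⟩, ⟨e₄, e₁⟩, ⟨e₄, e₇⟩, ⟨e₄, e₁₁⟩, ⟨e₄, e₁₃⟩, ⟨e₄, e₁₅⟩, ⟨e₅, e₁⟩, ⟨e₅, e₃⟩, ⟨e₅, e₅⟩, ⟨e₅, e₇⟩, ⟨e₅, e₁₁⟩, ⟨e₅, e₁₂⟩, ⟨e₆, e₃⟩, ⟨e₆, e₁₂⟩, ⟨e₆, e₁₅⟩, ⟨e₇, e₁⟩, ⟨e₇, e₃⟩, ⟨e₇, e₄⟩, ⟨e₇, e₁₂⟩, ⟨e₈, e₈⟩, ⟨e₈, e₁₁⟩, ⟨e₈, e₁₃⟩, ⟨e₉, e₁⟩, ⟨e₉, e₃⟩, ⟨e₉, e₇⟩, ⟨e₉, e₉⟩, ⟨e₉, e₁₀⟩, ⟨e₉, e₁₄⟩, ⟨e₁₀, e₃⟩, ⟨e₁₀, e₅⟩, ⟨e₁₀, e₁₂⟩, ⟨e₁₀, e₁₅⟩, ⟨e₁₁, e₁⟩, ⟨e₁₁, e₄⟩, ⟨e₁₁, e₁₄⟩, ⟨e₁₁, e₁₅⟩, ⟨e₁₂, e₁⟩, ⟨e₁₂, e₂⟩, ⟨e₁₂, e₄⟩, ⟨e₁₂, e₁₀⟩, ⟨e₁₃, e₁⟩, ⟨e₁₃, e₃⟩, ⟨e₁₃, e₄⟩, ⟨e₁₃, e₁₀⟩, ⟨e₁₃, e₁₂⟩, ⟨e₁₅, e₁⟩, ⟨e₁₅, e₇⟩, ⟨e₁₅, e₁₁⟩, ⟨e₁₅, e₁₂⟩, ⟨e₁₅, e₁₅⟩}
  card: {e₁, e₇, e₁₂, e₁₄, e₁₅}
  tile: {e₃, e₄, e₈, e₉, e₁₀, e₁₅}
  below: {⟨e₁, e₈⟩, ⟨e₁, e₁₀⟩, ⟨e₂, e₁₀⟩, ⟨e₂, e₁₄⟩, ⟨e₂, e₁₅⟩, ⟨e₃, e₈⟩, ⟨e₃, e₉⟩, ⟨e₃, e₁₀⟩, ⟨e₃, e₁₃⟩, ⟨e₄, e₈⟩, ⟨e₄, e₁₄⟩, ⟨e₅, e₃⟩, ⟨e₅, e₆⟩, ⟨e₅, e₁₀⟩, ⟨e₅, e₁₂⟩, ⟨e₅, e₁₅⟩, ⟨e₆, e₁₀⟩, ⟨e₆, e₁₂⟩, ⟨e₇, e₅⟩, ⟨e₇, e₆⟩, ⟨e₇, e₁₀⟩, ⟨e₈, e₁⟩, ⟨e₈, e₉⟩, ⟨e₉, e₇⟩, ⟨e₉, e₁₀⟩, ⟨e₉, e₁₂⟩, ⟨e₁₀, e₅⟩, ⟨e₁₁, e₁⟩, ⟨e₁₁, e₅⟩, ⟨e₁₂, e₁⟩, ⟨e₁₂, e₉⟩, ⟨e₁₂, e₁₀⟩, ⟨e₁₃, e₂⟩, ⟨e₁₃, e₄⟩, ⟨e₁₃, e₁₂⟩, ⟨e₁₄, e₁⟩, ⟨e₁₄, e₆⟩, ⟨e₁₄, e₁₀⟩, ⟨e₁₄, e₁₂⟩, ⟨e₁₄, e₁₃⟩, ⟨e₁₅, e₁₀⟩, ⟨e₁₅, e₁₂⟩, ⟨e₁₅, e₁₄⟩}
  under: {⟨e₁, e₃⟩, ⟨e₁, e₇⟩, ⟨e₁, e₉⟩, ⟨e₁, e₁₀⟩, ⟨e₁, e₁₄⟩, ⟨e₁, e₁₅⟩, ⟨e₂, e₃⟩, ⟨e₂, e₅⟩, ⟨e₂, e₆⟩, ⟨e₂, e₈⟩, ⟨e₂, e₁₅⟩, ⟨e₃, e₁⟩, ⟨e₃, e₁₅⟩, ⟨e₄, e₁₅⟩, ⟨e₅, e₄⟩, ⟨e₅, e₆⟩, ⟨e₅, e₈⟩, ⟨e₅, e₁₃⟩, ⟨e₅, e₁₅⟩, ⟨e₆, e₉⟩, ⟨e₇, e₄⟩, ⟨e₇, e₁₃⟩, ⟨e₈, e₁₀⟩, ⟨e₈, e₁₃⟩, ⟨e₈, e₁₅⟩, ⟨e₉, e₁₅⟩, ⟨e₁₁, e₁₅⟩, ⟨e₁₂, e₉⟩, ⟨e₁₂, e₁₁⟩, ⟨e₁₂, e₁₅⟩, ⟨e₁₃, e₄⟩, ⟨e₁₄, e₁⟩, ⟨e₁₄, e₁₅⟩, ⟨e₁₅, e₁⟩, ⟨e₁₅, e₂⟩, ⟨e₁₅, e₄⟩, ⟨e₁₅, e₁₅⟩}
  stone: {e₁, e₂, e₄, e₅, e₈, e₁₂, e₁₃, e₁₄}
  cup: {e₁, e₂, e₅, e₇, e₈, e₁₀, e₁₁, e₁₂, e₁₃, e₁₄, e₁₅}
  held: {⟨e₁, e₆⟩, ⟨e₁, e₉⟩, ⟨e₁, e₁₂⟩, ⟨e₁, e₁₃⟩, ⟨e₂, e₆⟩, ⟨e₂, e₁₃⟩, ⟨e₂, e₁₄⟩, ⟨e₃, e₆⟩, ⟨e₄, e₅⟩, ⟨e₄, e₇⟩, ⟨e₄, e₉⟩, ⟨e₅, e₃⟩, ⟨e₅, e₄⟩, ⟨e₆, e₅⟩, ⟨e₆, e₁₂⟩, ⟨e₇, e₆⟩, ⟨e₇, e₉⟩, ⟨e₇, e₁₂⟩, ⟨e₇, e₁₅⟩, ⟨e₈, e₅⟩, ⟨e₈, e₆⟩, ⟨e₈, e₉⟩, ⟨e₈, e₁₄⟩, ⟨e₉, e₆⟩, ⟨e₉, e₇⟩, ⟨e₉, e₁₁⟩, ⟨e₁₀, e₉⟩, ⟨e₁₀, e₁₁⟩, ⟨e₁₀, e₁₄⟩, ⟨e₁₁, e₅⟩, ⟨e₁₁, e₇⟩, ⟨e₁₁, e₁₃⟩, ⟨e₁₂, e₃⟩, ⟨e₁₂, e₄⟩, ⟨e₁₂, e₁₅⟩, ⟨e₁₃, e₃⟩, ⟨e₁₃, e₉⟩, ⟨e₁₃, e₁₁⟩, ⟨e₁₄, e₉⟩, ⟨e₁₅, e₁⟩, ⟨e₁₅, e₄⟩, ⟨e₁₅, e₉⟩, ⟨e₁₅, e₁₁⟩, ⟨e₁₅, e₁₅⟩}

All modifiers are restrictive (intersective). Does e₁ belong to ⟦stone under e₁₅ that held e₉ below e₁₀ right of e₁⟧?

yes

⟦under e₁₅⟧ = {x : ⟨x, e₁₅⟩ ∈ ⟦under⟧} = {e₁, e₂, e₃, e₄, e₅, e₈, e₉, e₁₁, e₁₂, e₁₄, e₁₅}
⟦that held e₉⟧ = {x : ⟨x, e₉⟩ ∈ ⟦held⟧} = {e₁, e₄, e₇, e₈, e₁₀, e₁₃, e₁₄, e₁₅}
⟦below e₁₀⟧ = {x : ⟨x, e₁₀⟩ ∈ ⟦below⟧} = {e₁, e₂, e₃, e₅, e₆, e₇, e₉, e₁₂, e₁₄, e₁₅}
⟦right of e₁⟧ = {x : ⟨x, e₁⟩ ∈ ⟦right of⟧} = {e₁, e₂, e₃, e₄, e₅, e₇, e₉, e₁₁, e₁₂, e₁₃, e₁₅}
⟦stone⟧ = {e₁, e₂, e₄, e₅, e₈, e₁₂, e₁₃, e₁₄}
… ∩ ⟦under e₁₅⟧ = {e₁, e₂, e₄, e₅, e₈, e₁₂, e₁₃, e₁₄} ∩ {e₁, e₂, e₃, e₄, e₅, e₈, e₉, e₁₁, e₁₂, e₁₄, e₁₅} = {e₁, e₂, e₄, e₅, e₈, e₁₂, e₁₄}
… ∩ ⟦that held e₉⟧ = {e₁, e₂, e₄, e₅, e₈, e₁₂, e₁₄} ∩ {e₁, e₄, e₇, e₈, e₁₀, e₁₃, e₁₄, e₁₅} = {e₁, e₄, e₈, e₁₄}
… ∩ ⟦below e₁₀⟧ = {e₁, e₄, e₈, e₁₄} ∩ {e₁, e₂, e₃, e₅, e₆, e₇, e₉, e₁₂, e₁₄, e₁₅} = {e₁, e₁₄}
… ∩ ⟦right of e₁⟧ = {e₁, e₁₄} ∩ {e₁, e₂, e₃, e₄, e₅, e₇, e₉, e₁₁, e₁₂, e₁₃, e₁₅} = {e₁}
⟦stone under e₁₅ that held e₉ below e₁₀ right of e₁⟧ = {e₁}; e₁ ∈ this set.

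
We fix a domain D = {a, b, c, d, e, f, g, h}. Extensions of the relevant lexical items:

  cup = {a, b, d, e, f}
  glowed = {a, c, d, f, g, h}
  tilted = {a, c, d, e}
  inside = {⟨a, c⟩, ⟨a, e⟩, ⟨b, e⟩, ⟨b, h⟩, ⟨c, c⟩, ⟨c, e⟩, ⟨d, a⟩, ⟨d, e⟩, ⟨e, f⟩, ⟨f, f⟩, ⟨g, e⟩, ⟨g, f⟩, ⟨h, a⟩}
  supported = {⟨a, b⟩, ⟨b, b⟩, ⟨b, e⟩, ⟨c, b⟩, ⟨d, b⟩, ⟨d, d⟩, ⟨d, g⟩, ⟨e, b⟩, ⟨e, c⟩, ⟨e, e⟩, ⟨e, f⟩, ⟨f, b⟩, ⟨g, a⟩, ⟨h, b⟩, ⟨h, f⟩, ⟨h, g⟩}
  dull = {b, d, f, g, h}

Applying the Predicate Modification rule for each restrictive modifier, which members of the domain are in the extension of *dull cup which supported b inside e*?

⟦which supported b⟧ = {x : ⟨x, b⟩ ∈ ⟦supported⟧} = {a, b, c, d, e, f, h}
⟦inside e⟧ = {x : ⟨x, e⟩ ∈ ⟦inside⟧} = {a, b, c, d, g}
⟦cup⟧ = {a, b, d, e, f}
… ∩ ⟦which supported b⟧ = {a, b, d, e, f} ∩ {a, b, c, d, e, f, h} = {a, b, d, e, f}
… ∩ ⟦inside e⟧ = {a, b, d, e, f} ∩ {a, b, c, d, g} = {a, b, d}
… ∩ ⟦dull⟧ = {a, b, d} ∩ {b, d, f, g, h} = {b, d}
So ⟦dull cup which supported b inside e⟧ = {b, d}.

{b, d}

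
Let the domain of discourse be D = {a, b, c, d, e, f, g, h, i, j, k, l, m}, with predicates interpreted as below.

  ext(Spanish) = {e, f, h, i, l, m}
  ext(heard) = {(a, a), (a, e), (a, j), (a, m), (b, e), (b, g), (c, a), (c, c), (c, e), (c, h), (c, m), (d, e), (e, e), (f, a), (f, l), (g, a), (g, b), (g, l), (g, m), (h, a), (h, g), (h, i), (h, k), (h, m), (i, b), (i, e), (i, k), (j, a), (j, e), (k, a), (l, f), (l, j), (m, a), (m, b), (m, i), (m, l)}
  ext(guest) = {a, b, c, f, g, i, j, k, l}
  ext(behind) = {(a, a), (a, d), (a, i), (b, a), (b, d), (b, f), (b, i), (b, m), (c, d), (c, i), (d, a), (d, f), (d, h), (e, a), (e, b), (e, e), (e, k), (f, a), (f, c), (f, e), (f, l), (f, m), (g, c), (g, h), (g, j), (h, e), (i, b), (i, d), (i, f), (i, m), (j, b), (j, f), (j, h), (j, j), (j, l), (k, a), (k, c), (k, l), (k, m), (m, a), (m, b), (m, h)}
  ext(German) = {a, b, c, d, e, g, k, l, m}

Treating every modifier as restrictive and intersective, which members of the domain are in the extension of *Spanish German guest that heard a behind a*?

⟦that heard a⟧ = {x : ⟨x, a⟩ ∈ ⟦heard⟧} = {a, c, f, g, h, j, k, m}
⟦behind a⟧ = {x : ⟨x, a⟩ ∈ ⟦behind⟧} = {a, b, d, e, f, k, m}
⟦guest⟧ = {a, b, c, f, g, i, j, k, l}
… ∩ ⟦that heard a⟧ = {a, b, c, f, g, i, j, k, l} ∩ {a, c, f, g, h, j, k, m} = {a, c, f, g, j, k}
… ∩ ⟦behind a⟧ = {a, c, f, g, j, k} ∩ {a, b, d, e, f, k, m} = {a, f, k}
… ∩ ⟦Spanish⟧ = {a, f, k} ∩ {e, f, h, i, l, m} = {f}
… ∩ ⟦German⟧ = {f} ∩ {a, b, c, d, e, g, k, l, m} = ∅
So ⟦Spanish German guest that heard a behind a⟧ = {}.

{}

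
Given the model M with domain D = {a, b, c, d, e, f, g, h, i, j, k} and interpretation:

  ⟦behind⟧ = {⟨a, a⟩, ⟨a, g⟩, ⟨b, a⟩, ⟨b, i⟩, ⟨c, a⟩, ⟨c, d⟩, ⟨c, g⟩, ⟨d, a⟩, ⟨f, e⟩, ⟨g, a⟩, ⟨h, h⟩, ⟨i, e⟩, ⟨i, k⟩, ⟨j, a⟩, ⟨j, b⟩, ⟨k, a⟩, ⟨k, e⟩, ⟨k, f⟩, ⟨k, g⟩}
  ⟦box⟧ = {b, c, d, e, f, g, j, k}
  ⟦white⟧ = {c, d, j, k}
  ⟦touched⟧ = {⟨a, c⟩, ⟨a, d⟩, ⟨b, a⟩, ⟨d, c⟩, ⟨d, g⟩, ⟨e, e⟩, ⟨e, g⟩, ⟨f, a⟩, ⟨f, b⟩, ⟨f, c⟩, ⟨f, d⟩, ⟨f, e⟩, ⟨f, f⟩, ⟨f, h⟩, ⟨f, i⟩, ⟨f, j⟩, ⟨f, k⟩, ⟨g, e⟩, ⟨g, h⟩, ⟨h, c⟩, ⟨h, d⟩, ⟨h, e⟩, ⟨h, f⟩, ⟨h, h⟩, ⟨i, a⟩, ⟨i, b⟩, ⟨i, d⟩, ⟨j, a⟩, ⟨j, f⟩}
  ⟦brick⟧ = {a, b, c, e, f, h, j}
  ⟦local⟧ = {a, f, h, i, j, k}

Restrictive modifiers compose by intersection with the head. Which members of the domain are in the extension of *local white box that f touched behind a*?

⟦that f touched⟧ = {x : ⟨f, x⟩ ∈ ⟦touched⟧} = {a, b, c, d, e, f, h, i, j, k}
⟦behind a⟧ = {x : ⟨x, a⟩ ∈ ⟦behind⟧} = {a, b, c, d, g, j, k}
⟦box⟧ = {b, c, d, e, f, g, j, k}
… ∩ ⟦that f touched⟧ = {b, c, d, e, f, g, j, k} ∩ {a, b, c, d, e, f, h, i, j, k} = {b, c, d, e, f, j, k}
… ∩ ⟦behind a⟧ = {b, c, d, e, f, j, k} ∩ {a, b, c, d, g, j, k} = {b, c, d, j, k}
… ∩ ⟦local⟧ = {b, c, d, j, k} ∩ {a, f, h, i, j, k} = {j, k}
… ∩ ⟦white⟧ = {j, k} ∩ {c, d, j, k} = {j, k}
So ⟦local white box that f touched behind a⟧ = {j, k}.

{j, k}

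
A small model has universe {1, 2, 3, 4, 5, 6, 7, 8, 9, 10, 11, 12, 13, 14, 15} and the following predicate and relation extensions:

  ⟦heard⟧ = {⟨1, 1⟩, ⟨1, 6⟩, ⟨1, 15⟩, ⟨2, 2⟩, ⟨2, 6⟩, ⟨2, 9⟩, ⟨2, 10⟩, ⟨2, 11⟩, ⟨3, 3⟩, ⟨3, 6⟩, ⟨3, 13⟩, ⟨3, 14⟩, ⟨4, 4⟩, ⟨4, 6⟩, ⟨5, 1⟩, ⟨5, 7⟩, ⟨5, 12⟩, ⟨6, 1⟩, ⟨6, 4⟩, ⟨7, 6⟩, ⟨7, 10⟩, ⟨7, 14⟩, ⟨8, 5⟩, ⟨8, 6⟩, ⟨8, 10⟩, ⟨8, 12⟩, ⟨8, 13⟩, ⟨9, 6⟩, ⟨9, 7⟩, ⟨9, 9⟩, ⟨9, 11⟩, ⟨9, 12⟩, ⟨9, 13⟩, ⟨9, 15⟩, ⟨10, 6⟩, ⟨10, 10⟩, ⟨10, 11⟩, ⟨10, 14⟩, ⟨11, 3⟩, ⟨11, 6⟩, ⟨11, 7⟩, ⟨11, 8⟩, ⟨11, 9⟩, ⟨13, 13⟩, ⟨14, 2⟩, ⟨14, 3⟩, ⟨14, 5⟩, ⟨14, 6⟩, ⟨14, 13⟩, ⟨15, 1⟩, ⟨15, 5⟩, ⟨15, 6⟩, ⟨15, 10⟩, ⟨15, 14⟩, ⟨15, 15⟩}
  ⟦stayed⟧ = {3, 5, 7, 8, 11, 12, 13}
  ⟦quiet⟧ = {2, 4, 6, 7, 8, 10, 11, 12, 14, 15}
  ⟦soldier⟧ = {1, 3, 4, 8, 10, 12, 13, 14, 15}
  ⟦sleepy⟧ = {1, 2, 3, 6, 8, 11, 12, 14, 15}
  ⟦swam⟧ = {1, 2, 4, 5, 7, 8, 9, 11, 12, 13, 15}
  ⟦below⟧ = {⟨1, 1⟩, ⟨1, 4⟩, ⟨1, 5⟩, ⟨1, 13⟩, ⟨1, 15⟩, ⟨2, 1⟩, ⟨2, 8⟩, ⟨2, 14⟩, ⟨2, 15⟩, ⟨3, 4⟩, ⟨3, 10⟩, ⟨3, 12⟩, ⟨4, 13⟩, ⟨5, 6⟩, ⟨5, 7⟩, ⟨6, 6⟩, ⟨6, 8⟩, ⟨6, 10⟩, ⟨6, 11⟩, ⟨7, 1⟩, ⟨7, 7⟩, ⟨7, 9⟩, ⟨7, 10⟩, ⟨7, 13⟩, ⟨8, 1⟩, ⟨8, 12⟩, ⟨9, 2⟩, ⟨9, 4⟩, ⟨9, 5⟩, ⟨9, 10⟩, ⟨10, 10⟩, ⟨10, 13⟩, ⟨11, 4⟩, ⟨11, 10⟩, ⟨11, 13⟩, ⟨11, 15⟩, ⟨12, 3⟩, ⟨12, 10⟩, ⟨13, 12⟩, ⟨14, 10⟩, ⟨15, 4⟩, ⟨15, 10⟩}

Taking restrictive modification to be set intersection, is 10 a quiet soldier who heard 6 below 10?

yes

⟦who heard 6⟧ = {x : ⟨x, 6⟩ ∈ ⟦heard⟧} = {1, 2, 3, 4, 7, 8, 9, 10, 11, 14, 15}
⟦below 10⟧ = {x : ⟨x, 10⟩ ∈ ⟦below⟧} = {3, 6, 7, 9, 10, 11, 12, 14, 15}
⟦soldier⟧ = {1, 3, 4, 8, 10, 12, 13, 14, 15}
… ∩ ⟦who heard 6⟧ = {1, 3, 4, 8, 10, 12, 13, 14, 15} ∩ {1, 2, 3, 4, 7, 8, 9, 10, 11, 14, 15} = {1, 3, 4, 8, 10, 14, 15}
… ∩ ⟦below 10⟧ = {1, 3, 4, 8, 10, 14, 15} ∩ {3, 6, 7, 9, 10, 11, 12, 14, 15} = {3, 10, 14, 15}
… ∩ ⟦quiet⟧ = {3, 10, 14, 15} ∩ {2, 4, 6, 7, 8, 10, 11, 12, 14, 15} = {10, 14, 15}
⟦quiet soldier who heard 6 below 10⟧ = {10, 14, 15}; 10 ∈ this set.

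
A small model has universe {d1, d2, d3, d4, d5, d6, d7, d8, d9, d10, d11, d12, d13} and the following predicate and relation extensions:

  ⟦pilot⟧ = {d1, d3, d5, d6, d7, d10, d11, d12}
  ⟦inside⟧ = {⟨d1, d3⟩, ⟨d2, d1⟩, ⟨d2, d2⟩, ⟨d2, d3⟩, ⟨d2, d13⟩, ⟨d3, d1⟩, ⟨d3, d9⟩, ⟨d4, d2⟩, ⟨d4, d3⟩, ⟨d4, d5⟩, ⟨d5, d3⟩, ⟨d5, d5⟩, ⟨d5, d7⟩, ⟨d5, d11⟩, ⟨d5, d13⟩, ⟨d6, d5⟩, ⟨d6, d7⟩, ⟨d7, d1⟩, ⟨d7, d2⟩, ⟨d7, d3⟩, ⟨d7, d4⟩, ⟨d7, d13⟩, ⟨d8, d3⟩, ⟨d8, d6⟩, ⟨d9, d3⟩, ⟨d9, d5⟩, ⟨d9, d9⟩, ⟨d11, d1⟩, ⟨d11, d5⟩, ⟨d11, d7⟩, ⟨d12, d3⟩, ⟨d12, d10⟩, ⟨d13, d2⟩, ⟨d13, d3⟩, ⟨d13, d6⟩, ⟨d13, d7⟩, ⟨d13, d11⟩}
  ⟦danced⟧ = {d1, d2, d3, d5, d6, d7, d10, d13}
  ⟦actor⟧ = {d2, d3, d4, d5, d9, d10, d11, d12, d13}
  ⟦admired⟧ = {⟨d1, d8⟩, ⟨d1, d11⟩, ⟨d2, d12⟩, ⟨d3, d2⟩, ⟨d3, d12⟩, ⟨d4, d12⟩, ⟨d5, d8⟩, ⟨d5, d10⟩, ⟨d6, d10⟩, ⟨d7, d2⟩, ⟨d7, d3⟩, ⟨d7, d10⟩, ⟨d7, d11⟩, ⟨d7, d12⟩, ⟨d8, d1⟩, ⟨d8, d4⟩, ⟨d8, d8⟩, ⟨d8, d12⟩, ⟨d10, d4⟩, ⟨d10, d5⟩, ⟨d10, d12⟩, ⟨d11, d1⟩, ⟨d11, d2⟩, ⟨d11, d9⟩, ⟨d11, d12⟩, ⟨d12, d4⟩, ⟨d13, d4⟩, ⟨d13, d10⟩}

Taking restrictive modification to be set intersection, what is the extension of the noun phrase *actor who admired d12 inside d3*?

{d2, d4}

⟦who admired d12⟧ = {x : ⟨x, d12⟩ ∈ ⟦admired⟧} = {d2, d3, d4, d7, d8, d10, d11}
⟦inside d3⟧ = {x : ⟨x, d3⟩ ∈ ⟦inside⟧} = {d1, d2, d4, d5, d7, d8, d9, d12, d13}
⟦actor⟧ = {d2, d3, d4, d5, d9, d10, d11, d12, d13}
… ∩ ⟦who admired d12⟧ = {d2, d3, d4, d5, d9, d10, d11, d12, d13} ∩ {d2, d3, d4, d7, d8, d10, d11} = {d2, d3, d4, d10, d11}
… ∩ ⟦inside d3⟧ = {d2, d3, d4, d10, d11} ∩ {d1, d2, d4, d5, d7, d8, d9, d12, d13} = {d2, d4}
So ⟦actor who admired d12 inside d3⟧ = {d2, d4}.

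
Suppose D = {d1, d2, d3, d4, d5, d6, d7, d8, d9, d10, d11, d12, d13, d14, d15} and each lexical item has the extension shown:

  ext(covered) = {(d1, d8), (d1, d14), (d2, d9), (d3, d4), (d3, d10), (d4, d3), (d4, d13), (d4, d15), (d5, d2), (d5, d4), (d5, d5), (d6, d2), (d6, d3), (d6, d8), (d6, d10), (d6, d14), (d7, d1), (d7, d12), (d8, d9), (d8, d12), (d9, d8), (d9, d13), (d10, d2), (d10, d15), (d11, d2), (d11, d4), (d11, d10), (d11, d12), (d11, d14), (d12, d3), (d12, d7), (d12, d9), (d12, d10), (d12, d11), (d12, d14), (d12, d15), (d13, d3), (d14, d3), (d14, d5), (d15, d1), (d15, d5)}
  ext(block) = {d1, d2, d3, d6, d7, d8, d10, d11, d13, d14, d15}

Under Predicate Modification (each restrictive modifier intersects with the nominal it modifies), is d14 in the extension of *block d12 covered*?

⟦d12 covered⟧ = {x : ⟨d12, x⟩ ∈ ⟦covered⟧} = {d3, d7, d9, d10, d11, d14, d15}
⟦block⟧ = {d1, d2, d3, d6, d7, d8, d10, d11, d13, d14, d15}
… ∩ ⟦d12 covered⟧ = {d1, d2, d3, d6, d7, d8, d10, d11, d13, d14, d15} ∩ {d3, d7, d9, d10, d11, d14, d15} = {d3, d7, d10, d11, d14, d15}
⟦block d12 covered⟧ = {d3, d7, d10, d11, d14, d15}; d14 ∈ this set.

yes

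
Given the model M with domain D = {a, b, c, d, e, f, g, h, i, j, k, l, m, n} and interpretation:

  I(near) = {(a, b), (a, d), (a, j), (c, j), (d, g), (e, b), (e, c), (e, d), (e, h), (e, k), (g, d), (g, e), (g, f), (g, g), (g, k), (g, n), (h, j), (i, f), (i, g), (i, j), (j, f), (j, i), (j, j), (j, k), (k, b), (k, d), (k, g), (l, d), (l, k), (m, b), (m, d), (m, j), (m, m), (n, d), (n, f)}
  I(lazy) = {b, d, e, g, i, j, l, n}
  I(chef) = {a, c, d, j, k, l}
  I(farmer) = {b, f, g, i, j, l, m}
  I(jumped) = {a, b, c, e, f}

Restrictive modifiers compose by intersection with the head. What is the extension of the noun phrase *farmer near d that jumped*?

{}

⟦near d⟧ = {x : ⟨x, d⟩ ∈ ⟦near⟧} = {a, e, g, k, l, m, n}
⟦that jumped⟧ = ⟦jumped⟧ = {a, b, c, e, f}
⟦farmer⟧ = {b, f, g, i, j, l, m}
… ∩ ⟦near d⟧ = {b, f, g, i, j, l, m} ∩ {a, e, g, k, l, m, n} = {g, l, m}
… ∩ ⟦that jumped⟧ = {g, l, m} ∩ {a, b, c, e, f} = ∅
So ⟦farmer near d that jumped⟧ = {}.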